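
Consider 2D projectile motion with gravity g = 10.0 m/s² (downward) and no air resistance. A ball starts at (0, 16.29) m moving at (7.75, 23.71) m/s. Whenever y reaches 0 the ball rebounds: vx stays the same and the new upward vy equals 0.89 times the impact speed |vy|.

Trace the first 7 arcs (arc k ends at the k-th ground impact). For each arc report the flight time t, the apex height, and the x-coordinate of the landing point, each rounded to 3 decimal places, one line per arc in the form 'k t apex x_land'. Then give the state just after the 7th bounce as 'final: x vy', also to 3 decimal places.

Arc 1: start y=16.290, vy=23.710 → t=5.351, apex=44.398, x_land=41.469, impact vy=-29.799
  bounce: vy ← 0.89·29.799 = 26.521
Arc 2: start y=0.000, vy=26.521 → t=5.304, apex=35.168, x_land=82.577, impact vy=-26.521
  bounce: vy ← 0.89·26.521 = 23.604
Arc 3: start y=0.000, vy=23.604 → t=4.721, apex=27.856, x_land=119.162, impact vy=-23.604
  bounce: vy ← 0.89·23.604 = 21.007
Arc 4: start y=0.000, vy=21.007 → t=4.201, apex=22.065, x_land=151.723, impact vy=-21.007
  bounce: vy ← 0.89·21.007 = 18.696
Arc 5: start y=0.000, vy=18.696 → t=3.739, apex=17.478, x_land=180.703, impact vy=-18.696
  bounce: vy ← 0.89·18.696 = 16.640
Arc 6: start y=0.000, vy=16.640 → t=3.328, apex=13.844, x_land=206.494, impact vy=-16.640
  bounce: vy ← 0.89·16.640 = 14.809
Arc 7: start y=0.000, vy=14.809 → t=2.962, apex=10.966, x_land=229.449, impact vy=-14.809
  bounce: vy ← 0.89·14.809 = 13.180

1 5.351 44.398 41.469
2 5.304 35.168 82.577
3 4.721 27.856 119.162
4 4.201 22.065 151.723
5 3.739 17.478 180.703
6 3.328 13.844 206.494
7 2.962 10.966 229.449
final: 229.449 13.180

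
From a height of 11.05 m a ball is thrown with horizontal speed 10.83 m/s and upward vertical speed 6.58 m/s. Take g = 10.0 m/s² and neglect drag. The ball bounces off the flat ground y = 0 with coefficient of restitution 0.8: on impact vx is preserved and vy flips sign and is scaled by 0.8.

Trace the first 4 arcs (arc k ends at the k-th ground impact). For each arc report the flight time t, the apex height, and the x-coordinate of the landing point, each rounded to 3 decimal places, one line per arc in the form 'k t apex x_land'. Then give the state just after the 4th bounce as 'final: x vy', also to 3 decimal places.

Arc 1: start y=11.050, vy=6.580 → t=2.284, apex=13.215, x_land=24.733, impact vy=-16.257
  bounce: vy ← 0.8·16.257 = 13.006
Arc 2: start y=0.000, vy=13.006 → t=2.601, apex=8.457, x_land=52.903, impact vy=-13.006
  bounce: vy ← 0.8·13.006 = 10.405
Arc 3: start y=0.000, vy=10.405 → t=2.081, apex=5.413, x_land=75.440, impact vy=-10.405
  bounce: vy ← 0.8·10.405 = 8.324
Arc 4: start y=0.000, vy=8.324 → t=1.665, apex=3.464, x_land=93.469, impact vy=-8.324
  bounce: vy ← 0.8·8.324 = 6.659

1 2.284 13.215 24.733
2 2.601 8.457 52.903
3 2.081 5.413 75.440
4 1.665 3.464 93.469
final: 93.469 6.659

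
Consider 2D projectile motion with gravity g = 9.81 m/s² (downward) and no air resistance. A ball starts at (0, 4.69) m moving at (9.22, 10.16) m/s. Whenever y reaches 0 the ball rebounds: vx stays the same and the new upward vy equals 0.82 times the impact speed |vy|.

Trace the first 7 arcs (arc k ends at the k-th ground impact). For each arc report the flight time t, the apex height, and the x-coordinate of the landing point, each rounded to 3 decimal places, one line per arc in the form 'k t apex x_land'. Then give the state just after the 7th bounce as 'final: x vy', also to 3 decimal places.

Arc 1: start y=4.690, vy=10.160 → t=2.460, apex=9.951, x_land=22.682, impact vy=-13.973
  bounce: vy ← 0.82·13.973 = 11.458
Arc 2: start y=0.000, vy=11.458 → t=2.336, apex=6.691, x_land=44.219, impact vy=-11.458
  bounce: vy ← 0.82·11.458 = 9.395
Arc 3: start y=0.000, vy=9.395 → t=1.915, apex=4.499, x_land=61.880, impact vy=-9.395
  bounce: vy ← 0.82·9.395 = 7.704
Arc 4: start y=0.000, vy=7.704 → t=1.571, apex=3.025, x_land=76.361, impact vy=-7.704
  bounce: vy ← 0.82·7.704 = 6.317
Arc 5: start y=0.000, vy=6.317 → t=1.288, apex=2.034, x_land=88.236, impact vy=-6.317
  bounce: vy ← 0.82·6.317 = 5.180
Arc 6: start y=0.000, vy=5.180 → t=1.056, apex=1.368, x_land=97.974, impact vy=-5.180
  bounce: vy ← 0.82·5.180 = 4.248
Arc 7: start y=0.000, vy=4.248 → t=0.866, apex=0.920, x_land=105.959, impact vy=-4.248
  bounce: vy ← 0.82·4.248 = 3.483

1 2.460 9.951 22.682
2 2.336 6.691 44.219
3 1.915 4.499 61.880
4 1.571 3.025 76.361
5 1.288 2.034 88.236
6 1.056 1.368 97.974
7 0.866 0.920 105.959
final: 105.959 3.483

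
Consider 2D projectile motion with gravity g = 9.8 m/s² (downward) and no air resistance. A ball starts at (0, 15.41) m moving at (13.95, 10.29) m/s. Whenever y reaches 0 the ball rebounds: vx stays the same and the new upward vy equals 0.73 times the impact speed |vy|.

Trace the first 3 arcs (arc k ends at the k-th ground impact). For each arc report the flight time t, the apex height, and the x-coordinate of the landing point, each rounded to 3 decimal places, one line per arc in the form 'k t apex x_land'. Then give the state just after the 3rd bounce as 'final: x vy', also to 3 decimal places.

Arc 1: start y=15.410, vy=10.290 → t=3.111, apex=20.812, x_land=43.397, impact vy=-20.197
  bounce: vy ← 0.73·20.197 = 14.744
Arc 2: start y=0.000, vy=14.744 → t=3.009, apex=11.091, x_land=85.372, impact vy=-14.744
  bounce: vy ← 0.73·14.744 = 10.763
Arc 3: start y=0.000, vy=10.763 → t=2.197, apex=5.910, x_land=116.014, impact vy=-10.763
  bounce: vy ← 0.73·10.763 = 7.857

1 3.111 20.812 43.397
2 3.009 11.091 85.372
3 2.197 5.910 116.014
final: 116.014 7.857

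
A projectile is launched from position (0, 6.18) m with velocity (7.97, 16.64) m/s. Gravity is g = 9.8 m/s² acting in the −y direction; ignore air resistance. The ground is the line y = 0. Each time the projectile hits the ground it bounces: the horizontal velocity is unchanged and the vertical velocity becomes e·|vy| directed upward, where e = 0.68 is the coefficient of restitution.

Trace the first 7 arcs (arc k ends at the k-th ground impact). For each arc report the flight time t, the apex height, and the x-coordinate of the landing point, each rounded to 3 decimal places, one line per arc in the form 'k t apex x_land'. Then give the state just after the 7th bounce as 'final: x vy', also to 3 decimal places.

Arc 1: start y=6.180, vy=16.640 → t=3.734, apex=20.307, x_land=29.758, impact vy=-19.950
  bounce: vy ← 0.68·19.950 = 13.566
Arc 2: start y=0.000, vy=13.566 → t=2.769, apex=9.390, x_land=51.824, impact vy=-13.566
  bounce: vy ← 0.68·13.566 = 9.225
Arc 3: start y=0.000, vy=9.225 → t=1.883, apex=4.342, x_land=66.828, impact vy=-9.225
  bounce: vy ← 0.68·9.225 = 6.273
Arc 4: start y=0.000, vy=6.273 → t=1.280, apex=2.008, x_land=77.032, impact vy=-6.273
  bounce: vy ← 0.68·6.273 = 4.266
Arc 5: start y=0.000, vy=4.266 → t=0.871, apex=0.928, x_land=83.970, impact vy=-4.266
  bounce: vy ← 0.68·4.266 = 2.901
Arc 6: start y=0.000, vy=2.901 → t=0.592, apex=0.429, x_land=88.688, impact vy=-2.901
  bounce: vy ← 0.68·2.901 = 1.972
Arc 7: start y=0.000, vy=1.972 → t=0.403, apex=0.198, x_land=91.896, impact vy=-1.972
  bounce: vy ← 0.68·1.972 = 1.341

1 3.734 20.307 29.758
2 2.769 9.390 51.824
3 1.883 4.342 66.828
4 1.280 2.008 77.032
5 0.871 0.928 83.970
6 0.592 0.429 88.688
7 0.403 0.198 91.896
final: 91.896 1.341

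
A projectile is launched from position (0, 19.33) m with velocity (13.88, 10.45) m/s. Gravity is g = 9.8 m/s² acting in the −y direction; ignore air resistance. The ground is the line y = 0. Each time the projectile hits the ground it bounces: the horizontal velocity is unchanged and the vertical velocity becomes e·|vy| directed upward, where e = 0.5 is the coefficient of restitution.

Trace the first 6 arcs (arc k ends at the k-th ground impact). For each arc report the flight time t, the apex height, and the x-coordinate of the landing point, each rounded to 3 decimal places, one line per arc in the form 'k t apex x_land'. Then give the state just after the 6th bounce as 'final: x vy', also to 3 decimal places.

1 3.321 24.902 46.091
2 2.254 6.225 77.380
3 1.127 1.556 93.025
4 0.564 0.389 100.848
5 0.282 0.097 104.759
6 0.141 0.024 106.715
final: 106.715 0.345

Arc 1: start y=19.330, vy=10.450 → t=3.321, apex=24.902, x_land=46.091, impact vy=-22.092
  bounce: vy ← 0.5·22.092 = 11.046
Arc 2: start y=0.000, vy=11.046 → t=2.254, apex=6.225, x_land=77.380, impact vy=-11.046
  bounce: vy ← 0.5·11.046 = 5.523
Arc 3: start y=0.000, vy=5.523 → t=1.127, apex=1.556, x_land=93.025, impact vy=-5.523
  bounce: vy ← 0.5·5.523 = 2.762
Arc 4: start y=0.000, vy=2.762 → t=0.564, apex=0.389, x_land=100.848, impact vy=-2.762
  bounce: vy ← 0.5·2.762 = 1.381
Arc 5: start y=0.000, vy=1.381 → t=0.282, apex=0.097, x_land=104.759, impact vy=-1.381
  bounce: vy ← 0.5·1.381 = 0.690
Arc 6: start y=0.000, vy=0.690 → t=0.141, apex=0.024, x_land=106.715, impact vy=-0.690
  bounce: vy ← 0.5·0.690 = 0.345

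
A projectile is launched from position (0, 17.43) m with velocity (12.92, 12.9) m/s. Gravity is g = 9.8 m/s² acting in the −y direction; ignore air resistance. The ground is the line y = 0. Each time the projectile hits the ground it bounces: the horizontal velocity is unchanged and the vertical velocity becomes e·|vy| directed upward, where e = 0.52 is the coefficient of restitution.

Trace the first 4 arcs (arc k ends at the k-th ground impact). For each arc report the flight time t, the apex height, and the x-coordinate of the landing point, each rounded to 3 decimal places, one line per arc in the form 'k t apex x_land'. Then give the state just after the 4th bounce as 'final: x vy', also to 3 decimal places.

1 3.616 25.920 46.723
2 2.392 7.009 77.627
3 1.244 1.895 93.697
4 0.647 0.512 102.053
final: 102.053 1.648

Arc 1: start y=17.430, vy=12.900 → t=3.616, apex=25.920, x_land=46.723, impact vy=-22.540
  bounce: vy ← 0.52·22.540 = 11.721
Arc 2: start y=0.000, vy=11.721 → t=2.392, apex=7.009, x_land=77.627, impact vy=-11.721
  bounce: vy ← 0.52·11.721 = 6.095
Arc 3: start y=0.000, vy=6.095 → t=1.244, apex=1.895, x_land=93.697, impact vy=-6.095
  bounce: vy ← 0.52·6.095 = 3.169
Arc 4: start y=0.000, vy=3.169 → t=0.647, apex=0.512, x_land=102.053, impact vy=-3.169
  bounce: vy ← 0.52·3.169 = 1.648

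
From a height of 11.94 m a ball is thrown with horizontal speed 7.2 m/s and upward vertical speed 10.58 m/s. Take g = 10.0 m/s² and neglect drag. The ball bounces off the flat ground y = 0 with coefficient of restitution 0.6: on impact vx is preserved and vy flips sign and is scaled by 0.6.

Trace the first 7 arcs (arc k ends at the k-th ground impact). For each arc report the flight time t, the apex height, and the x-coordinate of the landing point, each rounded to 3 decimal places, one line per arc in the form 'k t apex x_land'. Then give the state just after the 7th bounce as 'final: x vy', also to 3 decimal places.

Arc 1: start y=11.940, vy=10.580 → t=2.931, apex=17.537, x_land=21.102, impact vy=-18.728
  bounce: vy ← 0.6·18.728 = 11.237
Arc 2: start y=0.000, vy=11.237 → t=2.247, apex=6.313, x_land=37.283, impact vy=-11.237
  bounce: vy ← 0.6·11.237 = 6.742
Arc 3: start y=0.000, vy=6.742 → t=1.348, apex=2.273, x_land=46.991, impact vy=-6.742
  bounce: vy ← 0.6·6.742 = 4.045
Arc 4: start y=0.000, vy=4.045 → t=0.809, apex=0.818, x_land=52.816, impact vy=-4.045
  bounce: vy ← 0.6·4.045 = 2.427
Arc 5: start y=0.000, vy=2.427 → t=0.485, apex=0.295, x_land=56.311, impact vy=-2.427
  bounce: vy ← 0.6·2.427 = 1.456
Arc 6: start y=0.000, vy=1.456 → t=0.291, apex=0.106, x_land=58.409, impact vy=-1.456
  bounce: vy ← 0.6·1.456 = 0.874
Arc 7: start y=0.000, vy=0.874 → t=0.175, apex=0.038, x_land=59.667, impact vy=-0.874
  bounce: vy ← 0.6·0.874 = 0.524

1 2.931 17.537 21.102
2 2.247 6.313 37.283
3 1.348 2.273 46.991
4 0.809 0.818 52.816
5 0.485 0.295 56.311
6 0.291 0.106 58.409
7 0.175 0.038 59.667
final: 59.667 0.524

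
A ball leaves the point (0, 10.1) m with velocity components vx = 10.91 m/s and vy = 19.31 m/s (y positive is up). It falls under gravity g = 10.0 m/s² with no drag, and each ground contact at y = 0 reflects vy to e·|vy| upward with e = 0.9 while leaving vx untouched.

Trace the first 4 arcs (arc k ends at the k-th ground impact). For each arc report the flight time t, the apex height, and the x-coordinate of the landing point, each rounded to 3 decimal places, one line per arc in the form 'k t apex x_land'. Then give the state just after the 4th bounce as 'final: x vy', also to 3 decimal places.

Arc 1: start y=10.100, vy=19.310 → t=4.329, apex=28.744, x_land=47.226, impact vy=-23.977
  bounce: vy ← 0.9·23.977 = 21.579
Arc 2: start y=0.000, vy=21.579 → t=4.316, apex=23.282, x_land=94.311, impact vy=-21.579
  bounce: vy ← 0.9·21.579 = 19.421
Arc 3: start y=0.000, vy=19.421 → t=3.884, apex=18.859, x_land=136.688, impact vy=-19.421
  bounce: vy ← 0.9·19.421 = 17.479
Arc 4: start y=0.000, vy=17.479 → t=3.496, apex=15.276, x_land=174.827, impact vy=-17.479
  bounce: vy ← 0.9·17.479 = 15.731

1 4.329 28.744 47.226
2 4.316 23.282 94.311
3 3.884 18.859 136.688
4 3.496 15.276 174.827
final: 174.827 15.731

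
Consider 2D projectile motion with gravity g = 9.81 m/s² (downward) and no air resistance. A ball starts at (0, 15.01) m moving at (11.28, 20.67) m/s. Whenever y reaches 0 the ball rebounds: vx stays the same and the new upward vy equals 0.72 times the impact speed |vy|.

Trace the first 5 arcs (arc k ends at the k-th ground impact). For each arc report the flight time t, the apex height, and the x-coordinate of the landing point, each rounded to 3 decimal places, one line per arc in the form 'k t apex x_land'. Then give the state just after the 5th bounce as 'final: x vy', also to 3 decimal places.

1 4.846 36.786 54.658
2 3.944 19.070 99.141
3 2.839 9.886 131.169
4 2.044 5.125 154.229
5 1.472 2.657 170.832
final: 170.832 5.198

Arc 1: start y=15.010, vy=20.670 → t=4.846, apex=36.786, x_land=54.658, impact vy=-26.865
  bounce: vy ← 0.72·26.865 = 19.343
Arc 2: start y=0.000, vy=19.343 → t=3.944, apex=19.070, x_land=99.141, impact vy=-19.343
  bounce: vy ← 0.72·19.343 = 13.927
Arc 3: start y=0.000, vy=13.927 → t=2.839, apex=9.886, x_land=131.169, impact vy=-13.927
  bounce: vy ← 0.72·13.927 = 10.027
Arc 4: start y=0.000, vy=10.027 → t=2.044, apex=5.125, x_land=154.229, impact vy=-10.027
  bounce: vy ← 0.72·10.027 = 7.220
Arc 5: start y=0.000, vy=7.220 → t=1.472, apex=2.657, x_land=170.832, impact vy=-7.220
  bounce: vy ← 0.72·7.220 = 5.198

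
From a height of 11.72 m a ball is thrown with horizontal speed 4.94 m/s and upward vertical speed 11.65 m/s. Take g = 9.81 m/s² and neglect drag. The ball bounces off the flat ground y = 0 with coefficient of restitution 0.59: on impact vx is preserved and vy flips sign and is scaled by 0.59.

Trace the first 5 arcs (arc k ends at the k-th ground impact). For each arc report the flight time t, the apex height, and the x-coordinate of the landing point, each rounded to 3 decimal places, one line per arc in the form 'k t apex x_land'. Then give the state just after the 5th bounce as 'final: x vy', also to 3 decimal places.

Arc 1: start y=11.720, vy=11.650 → t=3.137, apex=18.638, x_land=15.496, impact vy=-19.122
  bounce: vy ← 0.59·19.122 = 11.282
Arc 2: start y=0.000, vy=11.282 → t=2.300, apex=6.488, x_land=26.859, impact vy=-11.282
  bounce: vy ← 0.59·11.282 = 6.657
Arc 3: start y=0.000, vy=6.657 → t=1.357, apex=2.258, x_land=33.563, impact vy=-6.657
  bounce: vy ← 0.59·6.657 = 3.927
Arc 4: start y=0.000, vy=3.927 → t=0.801, apex=0.786, x_land=37.518, impact vy=-3.927
  bounce: vy ← 0.59·3.927 = 2.317
Arc 5: start y=0.000, vy=2.317 → t=0.472, apex=0.274, x_land=39.852, impact vy=-2.317
  bounce: vy ← 0.59·2.317 = 1.367

1 3.137 18.638 15.496
2 2.300 6.488 26.859
3 1.357 2.258 33.563
4 0.801 0.786 37.518
5 0.472 0.274 39.852
final: 39.852 1.367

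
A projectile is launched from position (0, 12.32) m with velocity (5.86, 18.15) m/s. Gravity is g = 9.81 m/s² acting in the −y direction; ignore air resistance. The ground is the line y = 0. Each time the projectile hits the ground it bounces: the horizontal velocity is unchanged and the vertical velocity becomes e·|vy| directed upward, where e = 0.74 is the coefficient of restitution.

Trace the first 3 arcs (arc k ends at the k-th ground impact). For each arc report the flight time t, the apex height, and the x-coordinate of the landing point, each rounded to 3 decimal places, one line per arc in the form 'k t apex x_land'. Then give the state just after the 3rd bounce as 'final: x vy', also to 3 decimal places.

1 4.286 29.110 25.118
2 3.605 15.941 46.246
3 2.668 8.729 61.881
final: 61.881 9.684

Arc 1: start y=12.320, vy=18.150 → t=4.286, apex=29.110, x_land=25.118, impact vy=-23.899
  bounce: vy ← 0.74·23.899 = 17.685
Arc 2: start y=0.000, vy=17.685 → t=3.605, apex=15.941, x_land=46.246, impact vy=-17.685
  bounce: vy ← 0.74·17.685 = 13.087
Arc 3: start y=0.000, vy=13.087 → t=2.668, apex=8.729, x_land=61.881, impact vy=-13.087
  bounce: vy ← 0.74·13.087 = 9.684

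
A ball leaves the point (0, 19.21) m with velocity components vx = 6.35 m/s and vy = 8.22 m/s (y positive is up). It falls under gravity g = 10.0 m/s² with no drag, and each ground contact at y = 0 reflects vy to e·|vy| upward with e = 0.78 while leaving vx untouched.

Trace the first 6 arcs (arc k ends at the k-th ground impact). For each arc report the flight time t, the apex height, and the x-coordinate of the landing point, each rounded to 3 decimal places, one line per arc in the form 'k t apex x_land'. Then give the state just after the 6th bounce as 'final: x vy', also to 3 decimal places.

Arc 1: start y=19.210, vy=8.220 → t=2.947, apex=22.588, x_land=18.717, impact vy=-21.255
  bounce: vy ← 0.78·21.255 = 16.579
Arc 2: start y=0.000, vy=16.579 → t=3.316, apex=13.743, x_land=39.772, impact vy=-16.579
  bounce: vy ← 0.78·16.579 = 12.931
Arc 3: start y=0.000, vy=12.931 → t=2.586, apex=8.361, x_land=56.195, impact vy=-12.931
  bounce: vy ← 0.78·12.931 = 10.087
Arc 4: start y=0.000, vy=10.087 → t=2.017, apex=5.087, x_land=69.004, impact vy=-10.087
  bounce: vy ← 0.78·10.087 = 7.867
Arc 5: start y=0.000, vy=7.867 → t=1.573, apex=3.095, x_land=78.996, impact vy=-7.867
  bounce: vy ← 0.78·7.867 = 6.137
Arc 6: start y=0.000, vy=6.137 → t=1.227, apex=1.883, x_land=86.790, impact vy=-6.137
  bounce: vy ← 0.78·6.137 = 4.787

1 2.947 22.588 18.717
2 3.316 13.743 39.772
3 2.586 8.361 56.195
4 2.017 5.087 69.004
5 1.573 3.095 78.996
6 1.227 1.883 86.790
final: 86.790 4.787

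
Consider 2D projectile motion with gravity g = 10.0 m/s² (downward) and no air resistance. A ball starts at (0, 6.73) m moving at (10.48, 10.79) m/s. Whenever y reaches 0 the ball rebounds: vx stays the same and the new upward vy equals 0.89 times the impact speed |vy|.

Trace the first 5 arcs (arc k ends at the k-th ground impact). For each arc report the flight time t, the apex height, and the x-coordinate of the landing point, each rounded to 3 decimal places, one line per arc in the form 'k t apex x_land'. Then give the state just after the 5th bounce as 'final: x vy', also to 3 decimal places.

Arc 1: start y=6.730, vy=10.790 → t=2.663, apex=12.551, x_land=27.912, impact vy=-15.844
  bounce: vy ← 0.89·15.844 = 14.101
Arc 2: start y=0.000, vy=14.101 → t=2.820, apex=9.942, x_land=57.468, impact vy=-14.101
  bounce: vy ← 0.89·14.101 = 12.550
Arc 3: start y=0.000, vy=12.550 → t=2.510, apex=7.875, x_land=83.772, impact vy=-12.550
  bounce: vy ← 0.89·12.550 = 11.169
Arc 4: start y=0.000, vy=11.169 → t=2.234, apex=6.238, x_land=107.183, impact vy=-11.169
  bounce: vy ← 0.89·11.169 = 9.941
Arc 5: start y=0.000, vy=9.941 → t=1.988, apex=4.941, x_land=128.019, impact vy=-9.941
  bounce: vy ← 0.89·9.941 = 8.847

1 2.663 12.551 27.912
2 2.820 9.942 57.468
3 2.510 7.875 83.772
4 2.234 6.238 107.183
5 1.988 4.941 128.019
final: 128.019 8.847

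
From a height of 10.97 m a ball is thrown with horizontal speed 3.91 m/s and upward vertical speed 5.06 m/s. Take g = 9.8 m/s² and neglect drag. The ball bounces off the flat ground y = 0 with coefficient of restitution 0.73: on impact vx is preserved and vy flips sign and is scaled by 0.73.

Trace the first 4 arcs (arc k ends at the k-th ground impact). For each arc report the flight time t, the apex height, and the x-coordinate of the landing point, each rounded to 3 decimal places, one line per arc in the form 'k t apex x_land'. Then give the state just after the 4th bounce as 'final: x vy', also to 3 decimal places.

1 2.099 12.276 8.208
2 2.311 6.542 17.243
3 1.687 3.486 23.840
4 1.231 1.858 28.655
final: 28.655 4.405

Arc 1: start y=10.970, vy=5.060 → t=2.099, apex=12.276, x_land=8.208, impact vy=-15.512
  bounce: vy ← 0.73·15.512 = 11.324
Arc 2: start y=0.000, vy=11.324 → t=2.311, apex=6.542, x_land=17.243, impact vy=-11.324
  bounce: vy ← 0.73·11.324 = 8.266
Arc 3: start y=0.000, vy=8.266 → t=1.687, apex=3.486, x_land=23.840, impact vy=-8.266
  bounce: vy ← 0.73·8.266 = 6.034
Arc 4: start y=0.000, vy=6.034 → t=1.231, apex=1.858, x_land=28.655, impact vy=-6.034
  bounce: vy ← 0.73·6.034 = 4.405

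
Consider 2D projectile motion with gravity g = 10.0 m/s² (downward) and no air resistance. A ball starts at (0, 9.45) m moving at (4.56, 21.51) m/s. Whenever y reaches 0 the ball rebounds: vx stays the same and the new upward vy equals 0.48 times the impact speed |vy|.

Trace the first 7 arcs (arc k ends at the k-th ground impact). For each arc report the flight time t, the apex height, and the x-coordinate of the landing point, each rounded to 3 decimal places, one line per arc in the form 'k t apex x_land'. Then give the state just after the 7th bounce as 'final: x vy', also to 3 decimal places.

1 4.704 32.584 21.449
2 2.451 7.507 32.624
3 1.176 1.730 37.989
4 0.565 0.399 40.563
5 0.271 0.092 41.799
6 0.130 0.021 42.392
7 0.062 0.005 42.677
final: 42.677 0.150

Arc 1: start y=9.450, vy=21.510 → t=4.704, apex=32.584, x_land=21.449, impact vy=-25.528
  bounce: vy ← 0.48·25.528 = 12.253
Arc 2: start y=0.000, vy=12.253 → t=2.451, apex=7.507, x_land=32.624, impact vy=-12.253
  bounce: vy ← 0.48·12.253 = 5.882
Arc 3: start y=0.000, vy=5.882 → t=1.176, apex=1.730, x_land=37.989, impact vy=-5.882
  bounce: vy ← 0.48·5.882 = 2.823
Arc 4: start y=0.000, vy=2.823 → t=0.565, apex=0.399, x_land=40.563, impact vy=-2.823
  bounce: vy ← 0.48·2.823 = 1.355
Arc 5: start y=0.000, vy=1.355 → t=0.271, apex=0.092, x_land=41.799, impact vy=-1.355
  bounce: vy ← 0.48·1.355 = 0.650
Arc 6: start y=0.000, vy=0.650 → t=0.130, apex=0.021, x_land=42.392, impact vy=-0.650
  bounce: vy ← 0.48·0.650 = 0.312
Arc 7: start y=0.000, vy=0.312 → t=0.062, apex=0.005, x_land=42.677, impact vy=-0.312
  bounce: vy ← 0.48·0.312 = 0.150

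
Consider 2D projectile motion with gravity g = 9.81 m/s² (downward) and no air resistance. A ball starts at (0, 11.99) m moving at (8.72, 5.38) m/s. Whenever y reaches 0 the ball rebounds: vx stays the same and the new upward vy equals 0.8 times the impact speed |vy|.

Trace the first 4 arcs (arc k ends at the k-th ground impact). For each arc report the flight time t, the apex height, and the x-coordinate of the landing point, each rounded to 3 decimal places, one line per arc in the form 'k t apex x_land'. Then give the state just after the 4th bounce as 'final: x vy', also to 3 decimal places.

Arc 1: start y=11.990, vy=5.380 → t=2.205, apex=13.465, x_land=19.230, impact vy=-16.254
  bounce: vy ← 0.8·16.254 = 13.003
Arc 2: start y=0.000, vy=13.003 → t=2.651, apex=8.618, x_land=42.347, impact vy=-13.003
  bounce: vy ← 0.8·13.003 = 10.402
Arc 3: start y=0.000, vy=10.402 → t=2.121, apex=5.515, x_land=60.840, impact vy=-10.402
  bounce: vy ← 0.8·10.402 = 8.322
Arc 4: start y=0.000, vy=8.322 → t=1.697, apex=3.530, x_land=75.635, impact vy=-8.322
  bounce: vy ← 0.8·8.322 = 6.658

1 2.205 13.465 19.230
2 2.651 8.618 42.347
3 2.121 5.515 60.840
4 1.697 3.530 75.635
final: 75.635 6.658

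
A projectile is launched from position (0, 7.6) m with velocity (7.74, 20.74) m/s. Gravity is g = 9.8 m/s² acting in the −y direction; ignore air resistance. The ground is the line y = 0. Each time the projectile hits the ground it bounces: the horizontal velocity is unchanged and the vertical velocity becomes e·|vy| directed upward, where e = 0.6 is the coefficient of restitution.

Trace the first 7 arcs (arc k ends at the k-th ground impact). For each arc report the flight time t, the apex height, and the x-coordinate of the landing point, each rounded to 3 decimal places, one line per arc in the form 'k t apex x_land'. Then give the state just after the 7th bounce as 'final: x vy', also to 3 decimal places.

1 4.572 29.546 35.387
2 2.947 10.637 58.194
3 1.768 3.829 71.878
4 1.061 1.379 80.089
5 0.636 0.496 85.015
6 0.382 0.179 87.971
7 0.229 0.064 89.745
final: 89.745 0.674

Arc 1: start y=7.600, vy=20.740 → t=4.572, apex=29.546, x_land=35.387, impact vy=-24.065
  bounce: vy ← 0.6·24.065 = 14.439
Arc 2: start y=0.000, vy=14.439 → t=2.947, apex=10.637, x_land=58.194, impact vy=-14.439
  bounce: vy ← 0.6·14.439 = 8.663
Arc 3: start y=0.000, vy=8.663 → t=1.768, apex=3.829, x_land=71.878, impact vy=-8.663
  bounce: vy ← 0.6·8.663 = 5.198
Arc 4: start y=0.000, vy=5.198 → t=1.061, apex=1.379, x_land=80.089, impact vy=-5.198
  bounce: vy ← 0.6·5.198 = 3.119
Arc 5: start y=0.000, vy=3.119 → t=0.636, apex=0.496, x_land=85.015, impact vy=-3.119
  bounce: vy ← 0.6·3.119 = 1.871
Arc 6: start y=0.000, vy=1.871 → t=0.382, apex=0.179, x_land=87.971, impact vy=-1.871
  bounce: vy ← 0.6·1.871 = 1.123
Arc 7: start y=0.000, vy=1.123 → t=0.229, apex=0.064, x_land=89.745, impact vy=-1.123
  bounce: vy ← 0.6·1.123 = 0.674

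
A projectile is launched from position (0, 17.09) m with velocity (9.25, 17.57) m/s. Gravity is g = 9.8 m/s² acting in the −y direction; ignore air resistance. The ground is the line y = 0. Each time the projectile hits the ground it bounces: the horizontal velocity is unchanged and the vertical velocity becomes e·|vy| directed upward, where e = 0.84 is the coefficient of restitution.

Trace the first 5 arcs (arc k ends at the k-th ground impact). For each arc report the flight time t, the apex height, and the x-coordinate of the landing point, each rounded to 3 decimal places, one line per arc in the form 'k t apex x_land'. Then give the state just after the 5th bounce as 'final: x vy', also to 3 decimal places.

1 4.382 32.840 40.531
2 4.349 23.172 80.761
3 3.653 16.350 114.555
4 3.069 11.537 142.942
5 2.578 8.140 166.786
final: 166.786 10.610

Arc 1: start y=17.090, vy=17.570 → t=4.382, apex=32.840, x_land=40.531, impact vy=-25.371
  bounce: vy ← 0.84·25.371 = 21.311
Arc 2: start y=0.000, vy=21.311 → t=4.349, apex=23.172, x_land=80.761, impact vy=-21.311
  bounce: vy ← 0.84·21.311 = 17.902
Arc 3: start y=0.000, vy=17.902 → t=3.653, apex=16.350, x_land=114.555, impact vy=-17.902
  bounce: vy ← 0.84·17.902 = 15.037
Arc 4: start y=0.000, vy=15.037 → t=3.069, apex=11.537, x_land=142.942, impact vy=-15.037
  bounce: vy ← 0.84·15.037 = 12.631
Arc 5: start y=0.000, vy=12.631 → t=2.578, apex=8.140, x_land=166.786, impact vy=-12.631
  bounce: vy ← 0.84·12.631 = 10.610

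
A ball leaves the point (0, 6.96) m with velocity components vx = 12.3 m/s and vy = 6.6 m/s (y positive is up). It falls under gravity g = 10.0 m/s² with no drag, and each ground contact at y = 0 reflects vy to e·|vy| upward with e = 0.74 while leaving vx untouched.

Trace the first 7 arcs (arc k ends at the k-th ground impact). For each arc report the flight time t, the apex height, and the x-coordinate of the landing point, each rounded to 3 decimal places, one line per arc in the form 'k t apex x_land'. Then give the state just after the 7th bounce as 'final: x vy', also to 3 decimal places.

Arc 1: start y=6.960, vy=6.600 → t=2.012, apex=9.138, x_land=24.746, impact vy=-13.519
  bounce: vy ← 0.74·13.519 = 10.004
Arc 2: start y=0.000, vy=10.004 → t=2.001, apex=5.004, x_land=49.356, impact vy=-10.004
  bounce: vy ← 0.74·10.004 = 7.403
Arc 3: start y=0.000, vy=7.403 → t=1.481, apex=2.740, x_land=67.567, impact vy=-7.403
  bounce: vy ← 0.74·7.403 = 5.478
Arc 4: start y=0.000, vy=5.478 → t=1.096, apex=1.501, x_land=81.044, impact vy=-5.478
  bounce: vy ← 0.74·5.478 = 4.054
Arc 5: start y=0.000, vy=4.054 → t=0.811, apex=0.822, x_land=91.016, impact vy=-4.054
  bounce: vy ← 0.74·4.054 = 3.000
Arc 6: start y=0.000, vy=3.000 → t=0.600, apex=0.450, x_land=98.396, impact vy=-3.000
  bounce: vy ← 0.74·3.000 = 2.220
Arc 7: start y=0.000, vy=2.220 → t=0.444, apex=0.246, x_land=103.857, impact vy=-2.220
  bounce: vy ← 0.74·2.220 = 1.643

1 2.012 9.138 24.746
2 2.001 5.004 49.356
3 1.481 2.740 67.567
4 1.096 1.501 81.044
5 0.811 0.822 91.016
6 0.600 0.450 98.396
7 0.444 0.246 103.857
final: 103.857 1.643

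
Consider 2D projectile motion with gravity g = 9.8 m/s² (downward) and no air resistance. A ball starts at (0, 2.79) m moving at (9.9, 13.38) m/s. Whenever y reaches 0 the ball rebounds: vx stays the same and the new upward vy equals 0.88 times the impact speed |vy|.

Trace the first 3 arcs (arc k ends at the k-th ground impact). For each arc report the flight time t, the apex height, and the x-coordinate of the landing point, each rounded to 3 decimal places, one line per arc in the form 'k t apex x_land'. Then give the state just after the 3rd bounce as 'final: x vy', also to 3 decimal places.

Arc 1: start y=2.790, vy=13.380 → t=2.925, apex=11.924, x_land=28.960, impact vy=-15.288
  bounce: vy ← 0.88·15.288 = 13.453
Arc 2: start y=0.000, vy=13.453 → t=2.746, apex=9.234, x_land=56.141, impact vy=-13.453
  bounce: vy ← 0.88·13.453 = 11.839
Arc 3: start y=0.000, vy=11.839 → t=2.416, apex=7.151, x_land=80.060, impact vy=-11.839
  bounce: vy ← 0.88·11.839 = 10.418

1 2.925 11.924 28.960
2 2.746 9.234 56.141
3 2.416 7.151 80.060
final: 80.060 10.418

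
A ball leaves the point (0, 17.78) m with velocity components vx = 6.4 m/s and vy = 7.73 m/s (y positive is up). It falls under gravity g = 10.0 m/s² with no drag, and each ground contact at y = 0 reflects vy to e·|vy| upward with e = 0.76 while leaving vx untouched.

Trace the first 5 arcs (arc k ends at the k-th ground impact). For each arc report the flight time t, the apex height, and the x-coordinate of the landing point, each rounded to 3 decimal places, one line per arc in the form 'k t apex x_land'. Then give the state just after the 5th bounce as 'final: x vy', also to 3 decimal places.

1 2.811 20.768 17.991
2 3.098 11.995 37.816
3 2.354 6.929 52.884
4 1.789 4.002 64.335
5 1.360 2.312 73.039
final: 73.039 5.167

Arc 1: start y=17.780, vy=7.730 → t=2.811, apex=20.768, x_land=17.991, impact vy=-20.380
  bounce: vy ← 0.76·20.380 = 15.489
Arc 2: start y=0.000, vy=15.489 → t=3.098, apex=11.995, x_land=37.816, impact vy=-15.489
  bounce: vy ← 0.76·15.489 = 11.772
Arc 3: start y=0.000, vy=11.772 → t=2.354, apex=6.929, x_land=52.884, impact vy=-11.772
  bounce: vy ← 0.76·11.772 = 8.946
Arc 4: start y=0.000, vy=8.946 → t=1.789, apex=4.002, x_land=64.335, impact vy=-8.946
  bounce: vy ← 0.76·8.946 = 6.799
Arc 5: start y=0.000, vy=6.799 → t=1.360, apex=2.312, x_land=73.039, impact vy=-6.799
  bounce: vy ← 0.76·6.799 = 5.167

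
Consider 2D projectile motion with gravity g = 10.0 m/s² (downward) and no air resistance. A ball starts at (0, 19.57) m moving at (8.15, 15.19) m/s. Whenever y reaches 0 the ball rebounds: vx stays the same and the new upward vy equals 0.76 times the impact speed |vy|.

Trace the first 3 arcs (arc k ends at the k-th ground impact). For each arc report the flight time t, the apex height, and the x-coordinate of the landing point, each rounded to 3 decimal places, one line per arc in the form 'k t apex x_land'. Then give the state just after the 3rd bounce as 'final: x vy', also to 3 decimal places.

Arc 1: start y=19.570, vy=15.190 → t=4.013, apex=31.107, x_land=32.708, impact vy=-24.943
  bounce: vy ← 0.76·24.943 = 18.956
Arc 2: start y=0.000, vy=18.956 → t=3.791, apex=17.967, x_land=63.607, impact vy=-18.956
  bounce: vy ← 0.76·18.956 = 14.407
Arc 3: start y=0.000, vy=14.407 → t=2.881, apex=10.378, x_land=87.090, impact vy=-14.407
  bounce: vy ← 0.76·14.407 = 10.949

1 4.013 31.107 32.708
2 3.791 17.967 63.607
3 2.881 10.378 87.090
final: 87.090 10.949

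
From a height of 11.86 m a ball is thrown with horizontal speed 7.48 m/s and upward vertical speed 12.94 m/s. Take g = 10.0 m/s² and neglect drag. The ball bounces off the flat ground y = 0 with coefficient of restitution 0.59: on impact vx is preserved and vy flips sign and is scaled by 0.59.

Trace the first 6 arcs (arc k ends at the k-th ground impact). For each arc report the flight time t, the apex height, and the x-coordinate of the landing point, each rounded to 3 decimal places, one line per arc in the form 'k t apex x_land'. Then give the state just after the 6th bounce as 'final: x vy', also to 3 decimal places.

1 3.306 20.232 24.726
2 2.374 7.043 42.481
3 1.400 2.452 52.956
4 0.826 0.853 59.137
5 0.487 0.297 62.783
6 0.288 0.103 64.935
final: 64.935 0.848

Arc 1: start y=11.860, vy=12.940 → t=3.306, apex=20.232, x_land=24.726, impact vy=-20.116
  bounce: vy ← 0.59·20.116 = 11.868
Arc 2: start y=0.000, vy=11.868 → t=2.374, apex=7.043, x_land=42.481, impact vy=-11.868
  bounce: vy ← 0.59·11.868 = 7.002
Arc 3: start y=0.000, vy=7.002 → t=1.400, apex=2.452, x_land=52.956, impact vy=-7.002
  bounce: vy ← 0.59·7.002 = 4.131
Arc 4: start y=0.000, vy=4.131 → t=0.826, apex=0.853, x_land=59.137, impact vy=-4.131
  bounce: vy ← 0.59·4.131 = 2.437
Arc 5: start y=0.000, vy=2.437 → t=0.487, apex=0.297, x_land=62.783, impact vy=-2.437
  bounce: vy ← 0.59·2.437 = 1.438
Arc 6: start y=0.000, vy=1.438 → t=0.288, apex=0.103, x_land=64.935, impact vy=-1.438
  bounce: vy ← 0.59·1.438 = 0.848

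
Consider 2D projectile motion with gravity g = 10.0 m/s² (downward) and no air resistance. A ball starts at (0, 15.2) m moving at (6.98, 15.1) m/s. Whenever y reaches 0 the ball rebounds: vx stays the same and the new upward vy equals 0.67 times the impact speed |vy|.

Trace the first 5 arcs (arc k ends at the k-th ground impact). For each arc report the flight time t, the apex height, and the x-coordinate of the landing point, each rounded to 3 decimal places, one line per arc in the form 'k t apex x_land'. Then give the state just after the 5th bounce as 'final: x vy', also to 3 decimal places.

1 3.817 26.600 26.639
2 3.091 11.941 48.213
3 2.071 5.360 62.667
4 1.387 2.406 72.351
5 0.930 1.080 78.840
final: 78.840 3.114

Arc 1: start y=15.200, vy=15.100 → t=3.817, apex=26.600, x_land=26.639, impact vy=-23.065
  bounce: vy ← 0.67·23.065 = 15.454
Arc 2: start y=0.000, vy=15.454 → t=3.091, apex=11.941, x_land=48.213, impact vy=-15.454
  bounce: vy ← 0.67·15.454 = 10.354
Arc 3: start y=0.000, vy=10.354 → t=2.071, apex=5.360, x_land=62.667, impact vy=-10.354
  bounce: vy ← 0.67·10.354 = 6.937
Arc 4: start y=0.000, vy=6.937 → t=1.387, apex=2.406, x_land=72.351, impact vy=-6.937
  bounce: vy ← 0.67·6.937 = 4.648
Arc 5: start y=0.000, vy=4.648 → t=0.930, apex=1.080, x_land=78.840, impact vy=-4.648
  bounce: vy ← 0.67·4.648 = 3.114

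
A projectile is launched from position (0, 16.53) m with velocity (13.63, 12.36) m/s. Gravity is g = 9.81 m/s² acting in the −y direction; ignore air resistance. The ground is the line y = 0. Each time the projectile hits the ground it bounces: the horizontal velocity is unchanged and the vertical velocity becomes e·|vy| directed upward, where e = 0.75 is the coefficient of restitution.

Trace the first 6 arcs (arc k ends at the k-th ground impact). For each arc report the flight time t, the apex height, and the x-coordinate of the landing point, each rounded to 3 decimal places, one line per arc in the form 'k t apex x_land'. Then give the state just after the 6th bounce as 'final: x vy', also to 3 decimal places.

1 3.486 24.316 47.521
2 3.340 13.678 93.042
3 2.505 7.694 127.183
4 1.879 4.328 152.789
5 1.409 2.434 171.994
6 1.057 1.369 186.397
final: 186.397 3.887

Arc 1: start y=16.530, vy=12.360 → t=3.486, apex=24.316, x_land=47.521, impact vy=-21.842
  bounce: vy ← 0.75·21.842 = 16.382
Arc 2: start y=0.000, vy=16.382 → t=3.340, apex=13.678, x_land=93.042, impact vy=-16.382
  bounce: vy ← 0.75·16.382 = 12.286
Arc 3: start y=0.000, vy=12.286 → t=2.505, apex=7.694, x_land=127.183, impact vy=-12.286
  bounce: vy ← 0.75·12.286 = 9.215
Arc 4: start y=0.000, vy=9.215 → t=1.879, apex=4.328, x_land=152.789, impact vy=-9.215
  bounce: vy ← 0.75·9.215 = 6.911
Arc 5: start y=0.000, vy=6.911 → t=1.409, apex=2.434, x_land=171.994, impact vy=-6.911
  bounce: vy ← 0.75·6.911 = 5.183
Arc 6: start y=0.000, vy=5.183 → t=1.057, apex=1.369, x_land=186.397, impact vy=-5.183
  bounce: vy ← 0.75·5.183 = 3.887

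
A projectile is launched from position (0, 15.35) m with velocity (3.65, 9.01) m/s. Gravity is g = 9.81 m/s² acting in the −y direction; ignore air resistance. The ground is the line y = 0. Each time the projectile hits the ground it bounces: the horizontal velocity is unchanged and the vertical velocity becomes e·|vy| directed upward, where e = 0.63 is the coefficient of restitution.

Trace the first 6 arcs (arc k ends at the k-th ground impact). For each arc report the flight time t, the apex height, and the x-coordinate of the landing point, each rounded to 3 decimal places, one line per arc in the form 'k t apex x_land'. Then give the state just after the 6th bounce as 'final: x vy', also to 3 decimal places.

1 2.912 19.488 10.628
2 2.511 7.735 19.795
3 1.582 3.070 25.570
4 0.997 1.218 29.208
5 0.628 0.484 31.500
6 0.396 0.192 32.944
final: 32.944 1.223

Arc 1: start y=15.350, vy=9.010 → t=2.912, apex=19.488, x_land=10.628, impact vy=-19.554
  bounce: vy ← 0.63·19.554 = 12.319
Arc 2: start y=0.000, vy=12.319 → t=2.511, apex=7.735, x_land=19.795, impact vy=-12.319
  bounce: vy ← 0.63·12.319 = 7.761
Arc 3: start y=0.000, vy=7.761 → t=1.582, apex=3.070, x_land=25.570, impact vy=-7.761
  bounce: vy ← 0.63·7.761 = 4.889
Arc 4: start y=0.000, vy=4.889 → t=0.997, apex=1.218, x_land=29.208, impact vy=-4.889
  bounce: vy ← 0.63·4.889 = 3.080
Arc 5: start y=0.000, vy=3.080 → t=0.628, apex=0.484, x_land=31.500, impact vy=-3.080
  bounce: vy ← 0.63·3.080 = 1.941
Arc 6: start y=0.000, vy=1.941 → t=0.396, apex=0.192, x_land=32.944, impact vy=-1.941
  bounce: vy ← 0.63·1.941 = 1.223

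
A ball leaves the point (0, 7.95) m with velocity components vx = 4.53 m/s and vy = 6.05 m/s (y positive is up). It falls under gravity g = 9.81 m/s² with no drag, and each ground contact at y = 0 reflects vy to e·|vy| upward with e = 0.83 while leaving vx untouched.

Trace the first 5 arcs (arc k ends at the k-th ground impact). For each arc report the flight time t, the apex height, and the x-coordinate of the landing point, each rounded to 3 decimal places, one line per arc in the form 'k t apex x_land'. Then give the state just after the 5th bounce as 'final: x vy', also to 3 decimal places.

Arc 1: start y=7.950, vy=6.050 → t=2.031, apex=9.816, x_land=9.202, impact vy=-13.877
  bounce: vy ← 0.83·13.877 = 11.518
Arc 2: start y=0.000, vy=11.518 → t=2.348, apex=6.762, x_land=19.840, impact vy=-11.518
  bounce: vy ← 0.83·11.518 = 9.560
Arc 3: start y=0.000, vy=9.560 → t=1.949, apex=4.658, x_land=28.669, impact vy=-9.560
  bounce: vy ← 0.83·9.560 = 7.935
Arc 4: start y=0.000, vy=7.935 → t=1.618, apex=3.209, x_land=35.997, impact vy=-7.935
  bounce: vy ← 0.83·7.935 = 6.586
Arc 5: start y=0.000, vy=6.586 → t=1.343, apex=2.211, x_land=42.079, impact vy=-6.586
  bounce: vy ← 0.83·6.586 = 5.466

1 2.031 9.816 9.202
2 2.348 6.762 19.840
3 1.949 4.658 28.669
4 1.618 3.209 35.997
5 1.343 2.211 42.079
final: 42.079 5.466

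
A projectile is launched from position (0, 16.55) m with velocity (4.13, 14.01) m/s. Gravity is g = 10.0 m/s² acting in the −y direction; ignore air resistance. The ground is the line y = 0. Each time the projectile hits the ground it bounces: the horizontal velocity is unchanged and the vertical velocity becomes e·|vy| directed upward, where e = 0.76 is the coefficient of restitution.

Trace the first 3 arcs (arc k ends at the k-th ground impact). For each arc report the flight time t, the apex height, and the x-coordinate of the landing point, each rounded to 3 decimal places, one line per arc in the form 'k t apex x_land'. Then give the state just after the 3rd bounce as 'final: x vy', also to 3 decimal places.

1 3.697 26.364 15.270
2 3.490 15.228 29.685
3 2.653 8.796 40.640
final: 40.640 10.080

Arc 1: start y=16.550, vy=14.010 → t=3.697, apex=26.364, x_land=15.270, impact vy=-22.963
  bounce: vy ← 0.76·22.963 = 17.452
Arc 2: start y=0.000, vy=17.452 → t=3.490, apex=15.228, x_land=29.685, impact vy=-17.452
  bounce: vy ← 0.76·17.452 = 13.263
Arc 3: start y=0.000, vy=13.263 → t=2.653, apex=8.796, x_land=40.640, impact vy=-13.263
  bounce: vy ← 0.76·13.263 = 10.080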